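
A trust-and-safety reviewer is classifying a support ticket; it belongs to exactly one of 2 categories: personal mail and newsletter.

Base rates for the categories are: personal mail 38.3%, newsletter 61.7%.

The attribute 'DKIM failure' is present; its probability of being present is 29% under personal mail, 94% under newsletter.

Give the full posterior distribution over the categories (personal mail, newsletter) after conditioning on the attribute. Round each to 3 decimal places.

0.161, 0.839

Multiply each prior by the likelihood of the attribute:
  personal mail: 0.383 × 0.29 = 0.11107
  newsletter: 0.617 × 0.94 = 0.57998
The unnormalized weights sum to 0.69105.
P(personal mail | evidence) = 0.11107 / 0.69105 ≈ 0.161
P(newsletter | evidence) = 0.57998 / 0.69105 ≈ 0.839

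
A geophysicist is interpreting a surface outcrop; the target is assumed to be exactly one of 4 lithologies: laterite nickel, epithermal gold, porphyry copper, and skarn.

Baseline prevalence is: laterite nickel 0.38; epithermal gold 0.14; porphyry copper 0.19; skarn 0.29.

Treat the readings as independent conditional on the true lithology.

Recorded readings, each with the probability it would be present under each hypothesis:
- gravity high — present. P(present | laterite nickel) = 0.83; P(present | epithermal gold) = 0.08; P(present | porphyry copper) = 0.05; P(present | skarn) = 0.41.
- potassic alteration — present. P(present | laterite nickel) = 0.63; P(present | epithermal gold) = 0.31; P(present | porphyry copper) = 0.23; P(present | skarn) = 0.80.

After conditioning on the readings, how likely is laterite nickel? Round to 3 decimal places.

0.663

By Bayes' rule with conditional independence, the unnormalized weight for each hypothesis is prior × ∏ likelihoods:
  laterite nickel: 0.38 × 0.83 × 0.63 = 0.1987
  epithermal gold: 0.14 × 0.08 × 0.31 = 0.003472
  porphyry copper: 0.19 × 0.05 × 0.23 = 0.002185
  skarn: 0.29 × 0.41 × 0.80 = 0.09512
The unnormalized weights sum to 0.29948.
P(laterite nickel | evidence) = 0.1987 / 0.29948 ≈ 0.663.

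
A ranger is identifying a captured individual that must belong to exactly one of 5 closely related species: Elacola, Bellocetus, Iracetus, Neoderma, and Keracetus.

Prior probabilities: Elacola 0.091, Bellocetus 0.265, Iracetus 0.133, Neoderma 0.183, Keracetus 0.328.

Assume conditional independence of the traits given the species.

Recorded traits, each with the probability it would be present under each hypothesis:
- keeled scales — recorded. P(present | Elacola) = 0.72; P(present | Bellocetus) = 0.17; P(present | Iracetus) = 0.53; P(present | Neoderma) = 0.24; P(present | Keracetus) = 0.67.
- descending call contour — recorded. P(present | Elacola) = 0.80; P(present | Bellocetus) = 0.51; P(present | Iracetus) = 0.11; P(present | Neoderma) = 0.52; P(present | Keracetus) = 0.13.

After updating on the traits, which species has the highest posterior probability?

For each hypothesis, the unnormalized posterior weight is prior × product of the trait likelihoods:
  Elacola: 0.091 × 0.72 × 0.80 = 0.052416
  Bellocetus: 0.265 × 0.17 × 0.51 = 0.022976
  Iracetus: 0.133 × 0.53 × 0.11 = 0.0077539
  Neoderma: 0.183 × 0.24 × 0.52 = 0.022838
  Keracetus: 0.328 × 0.67 × 0.13 = 0.028569
Marginal likelihood of the evidence = 0.13455.
P(Elacola | evidence) ≈ 0.052416 / 0.13455 ≈ 0.390
P(Bellocetus | evidence) ≈ 0.022976 / 0.13455 ≈ 0.171
P(Iracetus | evidence) ≈ 0.0077539 / 0.13455 ≈ 0.058
P(Neoderma | evidence) ≈ 0.022838 / 0.13455 ≈ 0.170
P(Keracetus | evidence) ≈ 0.028569 / 0.13455 ≈ 0.212
The largest is 0.390, so Elacola is most probable.

Elacola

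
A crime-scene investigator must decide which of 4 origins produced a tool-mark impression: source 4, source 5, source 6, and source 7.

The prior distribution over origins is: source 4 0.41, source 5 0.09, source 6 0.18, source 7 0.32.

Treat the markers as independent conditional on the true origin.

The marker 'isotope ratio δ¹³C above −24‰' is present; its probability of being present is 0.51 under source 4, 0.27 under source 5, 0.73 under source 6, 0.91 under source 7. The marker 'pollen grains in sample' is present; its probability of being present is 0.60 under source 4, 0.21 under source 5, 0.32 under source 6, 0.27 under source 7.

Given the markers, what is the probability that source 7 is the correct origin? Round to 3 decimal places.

Multiply each prior by the joint likelihood of the marker pattern:
  source 4: 0.41 × 0.51 × 0.60 = 0.12546
  source 5: 0.09 × 0.27 × 0.21 = 0.005103
  source 6: 0.18 × 0.73 × 0.32 = 0.042048
  source 7: 0.32 × 0.91 × 0.27 = 0.078624
Normalizing constant Z = 0.12546 + 0.005103 + 0.042048 + 0.078624 = 0.25123.
P(source 7 | evidence) = 0.078624 / 0.25123 ≈ 0.313.

0.313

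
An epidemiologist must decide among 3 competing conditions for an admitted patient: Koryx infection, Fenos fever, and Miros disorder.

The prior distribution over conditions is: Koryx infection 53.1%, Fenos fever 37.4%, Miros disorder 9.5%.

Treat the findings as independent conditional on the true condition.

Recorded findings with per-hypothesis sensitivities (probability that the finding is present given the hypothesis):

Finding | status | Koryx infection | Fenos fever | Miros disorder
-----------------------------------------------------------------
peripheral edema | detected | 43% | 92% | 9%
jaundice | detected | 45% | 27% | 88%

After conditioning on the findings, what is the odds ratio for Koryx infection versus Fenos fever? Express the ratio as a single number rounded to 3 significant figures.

1.11

The normalizing constant cancels in an odds ratio, so compute prior × likelihood for the two hypotheses only:
  Koryx infection: 0.531 × 0.43 × 0.45 = 0.10275
  Fenos fever: 0.374 × 0.92 × 0.27 = 0.092902
Posterior odds = 0.10275 / 0.092902 ≈ 1.11.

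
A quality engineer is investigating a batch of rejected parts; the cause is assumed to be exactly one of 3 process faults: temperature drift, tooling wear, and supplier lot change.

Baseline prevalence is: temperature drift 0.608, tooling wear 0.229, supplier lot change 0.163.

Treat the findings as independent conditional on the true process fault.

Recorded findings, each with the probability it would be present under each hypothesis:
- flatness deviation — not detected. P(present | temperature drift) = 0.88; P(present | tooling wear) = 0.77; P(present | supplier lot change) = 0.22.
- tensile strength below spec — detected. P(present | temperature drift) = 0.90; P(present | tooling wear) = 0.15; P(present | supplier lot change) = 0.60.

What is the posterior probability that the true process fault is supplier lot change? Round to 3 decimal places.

By Bayes' rule with conditional independence, the unnormalized weight for each hypothesis is prior × ∏ likelihoods (using 1 − P(present | H) for each absent finding):
  temperature drift: 0.608 × (1 − 0.88) × 0.90 = 0.065664
  tooling wear: 0.229 × (1 − 0.77) × 0.15 = 0.0079005
  supplier lot change: 0.163 × (1 − 0.22) × 0.60 = 0.076284
Marginal likelihood of the evidence = 0.14985.
P(supplier lot change | evidence) = 0.076284 / 0.14985 ≈ 0.509.

0.509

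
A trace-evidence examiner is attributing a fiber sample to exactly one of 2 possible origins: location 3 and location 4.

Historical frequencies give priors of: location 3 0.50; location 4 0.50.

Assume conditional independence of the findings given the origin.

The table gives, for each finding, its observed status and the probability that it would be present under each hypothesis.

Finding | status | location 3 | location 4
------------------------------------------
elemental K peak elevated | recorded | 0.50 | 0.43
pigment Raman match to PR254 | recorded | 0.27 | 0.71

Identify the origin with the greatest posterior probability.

location 4

For each hypothesis, the unnormalized posterior weight is prior × product of the finding likelihoods:
  location 3: 0.50 × 0.50 × 0.27 = 0.0675
  location 4: 0.50 × 0.43 × 0.71 = 0.15265
Marginal likelihood of the evidence = 0.22015.
P(location 3 | evidence) ≈ 0.0675 / 0.22015 ≈ 0.307
P(location 4 | evidence) ≈ 0.15265 / 0.22015 ≈ 0.693
The largest is 0.693, so location 4 is most probable.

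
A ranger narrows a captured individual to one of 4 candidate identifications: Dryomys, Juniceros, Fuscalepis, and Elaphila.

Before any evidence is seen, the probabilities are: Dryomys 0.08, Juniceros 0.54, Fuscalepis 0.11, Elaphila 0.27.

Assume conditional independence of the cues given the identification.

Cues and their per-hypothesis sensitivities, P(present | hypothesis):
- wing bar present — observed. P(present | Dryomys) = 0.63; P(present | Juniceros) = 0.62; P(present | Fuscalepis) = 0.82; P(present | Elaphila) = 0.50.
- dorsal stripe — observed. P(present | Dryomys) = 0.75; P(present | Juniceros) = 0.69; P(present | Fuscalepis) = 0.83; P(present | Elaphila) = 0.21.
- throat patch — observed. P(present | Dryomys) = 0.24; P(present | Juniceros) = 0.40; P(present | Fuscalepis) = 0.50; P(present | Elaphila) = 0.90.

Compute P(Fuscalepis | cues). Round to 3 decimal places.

0.228

For each hypothesis, the unnormalized posterior weight is prior × product of the cue likelihoods:
  Dryomys: 0.08 × 0.63 × 0.75 × 0.24 = 0.009072
  Juniceros: 0.54 × 0.62 × 0.69 × 0.40 = 0.092405
  Fuscalepis: 0.11 × 0.82 × 0.83 × 0.50 = 0.037433
  Elaphila: 0.27 × 0.50 × 0.21 × 0.90 = 0.025515
Marginal likelihood of the evidence = 0.16442.
P(Fuscalepis | evidence) = 0.037433 / 0.16442 ≈ 0.228.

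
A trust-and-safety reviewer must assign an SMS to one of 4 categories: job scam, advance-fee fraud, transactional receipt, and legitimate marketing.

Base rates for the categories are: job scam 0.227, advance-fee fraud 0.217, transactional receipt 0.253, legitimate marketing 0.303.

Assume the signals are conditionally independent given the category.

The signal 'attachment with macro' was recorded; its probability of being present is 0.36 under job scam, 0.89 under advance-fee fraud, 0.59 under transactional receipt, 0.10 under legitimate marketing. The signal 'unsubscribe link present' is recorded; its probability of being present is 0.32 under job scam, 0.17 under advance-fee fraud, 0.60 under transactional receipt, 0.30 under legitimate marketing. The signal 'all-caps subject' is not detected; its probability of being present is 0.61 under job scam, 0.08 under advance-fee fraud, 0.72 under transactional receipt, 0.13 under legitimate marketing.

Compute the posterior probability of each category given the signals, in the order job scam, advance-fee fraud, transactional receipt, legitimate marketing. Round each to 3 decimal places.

0.139, 0.412, 0.342, 0.108

Multiply each prior by the joint likelihood of the signal pattern (using 1 − P(present | H) for each absent signal):
  job scam: 0.227 × 0.36 × 0.32 × (1 − 0.61) = 0.010199
  advance-fee fraud: 0.217 × 0.89 × 0.17 × (1 − 0.08) = 0.030206
  transactional receipt: 0.253 × 0.59 × 0.60 × (1 − 0.72) = 0.025077
  legitimate marketing: 0.303 × 0.10 × 0.30 × (1 − 0.13) = 0.0079083
Marginal likelihood of the evidence = 0.07339.
P(job scam | evidence) = 0.010199 / 0.07339 ≈ 0.139
P(advance-fee fraud | evidence) = 0.030206 / 0.07339 ≈ 0.412
P(transactional receipt | evidence) = 0.025077 / 0.07339 ≈ 0.342
P(legitimate marketing | evidence) = 0.0079083 / 0.07339 ≈ 0.108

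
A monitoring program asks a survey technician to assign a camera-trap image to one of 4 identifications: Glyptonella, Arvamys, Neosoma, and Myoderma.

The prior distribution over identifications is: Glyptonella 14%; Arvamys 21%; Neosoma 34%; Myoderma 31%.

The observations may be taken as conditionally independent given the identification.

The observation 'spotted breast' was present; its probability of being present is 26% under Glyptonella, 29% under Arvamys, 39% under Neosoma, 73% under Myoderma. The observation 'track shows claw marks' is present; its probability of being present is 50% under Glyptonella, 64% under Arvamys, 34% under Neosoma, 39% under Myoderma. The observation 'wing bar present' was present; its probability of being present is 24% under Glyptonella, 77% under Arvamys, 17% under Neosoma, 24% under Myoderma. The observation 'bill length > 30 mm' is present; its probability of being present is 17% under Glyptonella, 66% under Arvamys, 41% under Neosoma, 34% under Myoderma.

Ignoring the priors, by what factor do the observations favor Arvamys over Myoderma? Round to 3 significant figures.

4.06

Take the product of per-observation likelihoods under each hypothesis, then divide.
  Arvamys: 0.29 × 0.64 × 0.77 × 0.66 = 0.094322
  Myoderma: 0.73 × 0.39 × 0.24 × 0.34 = 0.023232
Bayes factor = 0.094322 / 0.023232 ≈ 4.06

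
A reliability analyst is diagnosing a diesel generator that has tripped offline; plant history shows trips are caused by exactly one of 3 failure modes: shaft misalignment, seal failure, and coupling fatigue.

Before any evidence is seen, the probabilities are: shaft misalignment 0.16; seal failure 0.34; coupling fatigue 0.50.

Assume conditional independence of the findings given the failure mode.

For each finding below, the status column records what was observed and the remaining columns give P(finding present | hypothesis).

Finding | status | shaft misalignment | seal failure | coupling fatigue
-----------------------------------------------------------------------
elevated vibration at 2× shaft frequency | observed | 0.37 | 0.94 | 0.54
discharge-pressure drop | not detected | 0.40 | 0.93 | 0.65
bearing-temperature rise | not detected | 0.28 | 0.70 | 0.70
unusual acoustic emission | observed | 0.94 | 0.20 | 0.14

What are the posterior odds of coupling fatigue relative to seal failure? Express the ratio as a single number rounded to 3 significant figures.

2.96

The normalizing constant cancels in an odds ratio, so compute prior × likelihood for the two hypotheses only (using 1 − P(present | H) for each absent finding):
  coupling fatigue: 0.50 × 0.54 × (1 − 0.65) × (1 − 0.70) × 0.14 = 0.003969
  seal failure: 0.34 × 0.94 × (1 − 0.93) × (1 − 0.70) × 0.20 = 0.0013423
Posterior odds = 0.003969 / 0.0013423 ≈ 2.96.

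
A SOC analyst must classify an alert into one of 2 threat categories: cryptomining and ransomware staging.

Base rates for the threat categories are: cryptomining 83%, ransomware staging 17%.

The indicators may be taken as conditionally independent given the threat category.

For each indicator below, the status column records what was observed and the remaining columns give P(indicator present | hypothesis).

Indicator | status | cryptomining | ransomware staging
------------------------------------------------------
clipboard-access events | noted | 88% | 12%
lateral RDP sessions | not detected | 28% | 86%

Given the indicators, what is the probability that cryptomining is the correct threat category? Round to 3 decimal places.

0.995

By Bayes' rule with conditional independence, the unnormalized weight for each hypothesis is prior × ∏ likelihoods (using 1 − P(present | H) for each absent indicator):
  cryptomining: 0.83 × 0.88 × (1 − 0.28) = 0.52589
  ransomware staging: 0.17 × 0.12 × (1 − 0.86) = 0.002856
Marginal likelihood of the evidence = 0.52874.
P(cryptomining | evidence) = 0.52589 / 0.52874 ≈ 0.995.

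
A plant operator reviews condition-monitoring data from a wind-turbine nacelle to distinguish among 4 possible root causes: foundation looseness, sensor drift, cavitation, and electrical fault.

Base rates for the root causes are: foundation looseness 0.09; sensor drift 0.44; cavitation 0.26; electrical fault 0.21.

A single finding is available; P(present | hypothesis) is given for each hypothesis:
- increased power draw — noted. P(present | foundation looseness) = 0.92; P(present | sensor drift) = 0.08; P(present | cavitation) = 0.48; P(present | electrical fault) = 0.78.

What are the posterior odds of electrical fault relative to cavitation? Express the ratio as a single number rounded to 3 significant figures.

1.31

Unnormalized posterior weight (prior times the finding likelihood) for each of the two hypotheses:
  electrical fault: 0.21 × 0.78 = 0.1638
  cavitation: 0.26 × 0.48 = 0.1248
Posterior odds = 0.1638 / 0.1248 ≈ 1.31.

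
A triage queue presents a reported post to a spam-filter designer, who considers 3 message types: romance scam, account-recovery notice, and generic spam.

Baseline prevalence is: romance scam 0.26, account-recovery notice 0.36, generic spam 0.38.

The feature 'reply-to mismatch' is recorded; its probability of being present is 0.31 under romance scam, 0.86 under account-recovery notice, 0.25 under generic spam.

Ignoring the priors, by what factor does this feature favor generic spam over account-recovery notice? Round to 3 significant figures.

0.291

Likelihood of this feature under each hypothesis:
  generic spam: 0.25
  account-recovery notice: 0.86
Bayes factor = 0.25 / 0.86 ≈ 0.291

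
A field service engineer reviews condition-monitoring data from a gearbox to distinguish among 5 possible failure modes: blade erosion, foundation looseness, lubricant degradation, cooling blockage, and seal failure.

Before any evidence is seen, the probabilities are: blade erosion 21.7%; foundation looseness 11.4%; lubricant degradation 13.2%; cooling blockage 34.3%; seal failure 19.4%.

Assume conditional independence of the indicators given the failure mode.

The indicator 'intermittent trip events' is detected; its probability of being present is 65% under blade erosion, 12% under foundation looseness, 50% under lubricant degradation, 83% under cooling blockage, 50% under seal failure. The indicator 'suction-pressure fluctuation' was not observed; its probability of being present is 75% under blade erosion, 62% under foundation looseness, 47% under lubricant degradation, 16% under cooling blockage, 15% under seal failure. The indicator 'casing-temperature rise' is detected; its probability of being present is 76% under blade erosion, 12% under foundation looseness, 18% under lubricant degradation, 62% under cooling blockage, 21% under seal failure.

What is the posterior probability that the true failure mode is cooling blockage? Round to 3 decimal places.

0.744

For each hypothesis, the unnormalized posterior weight is prior × product of the indicator likelihoods (using 1 − P(present | H) for each absent indicator):
  blade erosion: 0.217 × 0.65 × (1 − 0.75) × 0.76 = 0.0268
  foundation looseness: 0.114 × 0.12 × (1 − 0.62) × 0.12 = 0.00062381
  lubricant degradation: 0.132 × 0.50 × (1 − 0.47) × 0.18 = 0.0062964
  cooling blockage: 0.343 × 0.83 × (1 − 0.16) × 0.62 = 0.14827
  seal failure: 0.194 × 0.50 × (1 − 0.15) × 0.21 = 0.017315
The unnormalized weights sum to 0.1993.
P(cooling blockage | evidence) = 0.14827 / 0.1993 ≈ 0.744.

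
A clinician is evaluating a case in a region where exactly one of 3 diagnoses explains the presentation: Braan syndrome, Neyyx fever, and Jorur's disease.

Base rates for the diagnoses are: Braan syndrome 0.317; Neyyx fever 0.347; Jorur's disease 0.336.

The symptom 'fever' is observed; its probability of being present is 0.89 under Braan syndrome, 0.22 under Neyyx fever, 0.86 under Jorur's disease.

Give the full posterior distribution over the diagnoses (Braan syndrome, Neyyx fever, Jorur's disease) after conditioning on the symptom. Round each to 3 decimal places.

0.436, 0.118, 0.446

Multiply each prior by the likelihood of the symptom:
  Braan syndrome: 0.317 × 0.89 = 0.28213
  Neyyx fever: 0.347 × 0.22 = 0.07634
  Jorur's disease: 0.336 × 0.86 = 0.28896
Normalizing constant Z = 0.28213 + 0.07634 + 0.28896 = 0.64743.
P(Braan syndrome | evidence) = 0.28213 / 0.64743 ≈ 0.436
P(Neyyx fever | evidence) = 0.07634 / 0.64743 ≈ 0.118
P(Jorur's disease | evidence) = 0.28896 / 0.64743 ≈ 0.446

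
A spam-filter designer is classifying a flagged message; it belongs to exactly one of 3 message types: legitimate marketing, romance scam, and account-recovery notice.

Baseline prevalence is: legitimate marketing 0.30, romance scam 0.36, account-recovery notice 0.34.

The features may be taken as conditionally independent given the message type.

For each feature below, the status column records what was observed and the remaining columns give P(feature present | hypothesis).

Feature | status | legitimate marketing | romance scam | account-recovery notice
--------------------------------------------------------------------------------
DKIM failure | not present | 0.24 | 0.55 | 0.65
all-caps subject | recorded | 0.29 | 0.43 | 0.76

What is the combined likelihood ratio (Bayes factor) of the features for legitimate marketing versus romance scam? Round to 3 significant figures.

Take the product of per-feature likelihoods under each hypothesis (using 1 − P(present | H) for each absent feature), then divide.
  legitimate marketing: (1 − 0.24) × 0.29 = 0.2204
  romance scam: (1 − 0.55) × 0.43 = 0.1935
Bayes factor = 0.2204 / 0.1935 ≈ 1.14

1.14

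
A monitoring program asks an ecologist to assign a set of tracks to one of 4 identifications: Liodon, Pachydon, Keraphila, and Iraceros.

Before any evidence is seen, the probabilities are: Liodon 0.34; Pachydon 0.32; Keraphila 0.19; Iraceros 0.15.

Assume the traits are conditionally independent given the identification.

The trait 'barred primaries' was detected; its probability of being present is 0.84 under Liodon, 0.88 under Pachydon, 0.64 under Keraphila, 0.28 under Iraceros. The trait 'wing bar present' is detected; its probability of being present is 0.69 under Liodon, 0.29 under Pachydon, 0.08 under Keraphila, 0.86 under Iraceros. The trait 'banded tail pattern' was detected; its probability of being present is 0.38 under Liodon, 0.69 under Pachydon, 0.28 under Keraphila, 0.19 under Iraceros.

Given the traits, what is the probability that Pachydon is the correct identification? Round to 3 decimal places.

By Bayes' rule with conditional independence, the unnormalized weight for each hypothesis is prior × ∏ likelihoods:
  Liodon: 0.34 × 0.84 × 0.69 × 0.38 = 0.074884
  Pachydon: 0.32 × 0.88 × 0.29 × 0.69 = 0.056348
  Keraphila: 0.19 × 0.64 × 0.08 × 0.28 = 0.0027238
  Iraceros: 0.15 × 0.28 × 0.86 × 0.19 = 0.0068628
Normalizing constant Z = 0.074884 + 0.056348 + 0.0027238 + 0.0068628 = 0.14082.
P(Pachydon | evidence) = 0.056348 / 0.14082 ≈ 0.400.

0.400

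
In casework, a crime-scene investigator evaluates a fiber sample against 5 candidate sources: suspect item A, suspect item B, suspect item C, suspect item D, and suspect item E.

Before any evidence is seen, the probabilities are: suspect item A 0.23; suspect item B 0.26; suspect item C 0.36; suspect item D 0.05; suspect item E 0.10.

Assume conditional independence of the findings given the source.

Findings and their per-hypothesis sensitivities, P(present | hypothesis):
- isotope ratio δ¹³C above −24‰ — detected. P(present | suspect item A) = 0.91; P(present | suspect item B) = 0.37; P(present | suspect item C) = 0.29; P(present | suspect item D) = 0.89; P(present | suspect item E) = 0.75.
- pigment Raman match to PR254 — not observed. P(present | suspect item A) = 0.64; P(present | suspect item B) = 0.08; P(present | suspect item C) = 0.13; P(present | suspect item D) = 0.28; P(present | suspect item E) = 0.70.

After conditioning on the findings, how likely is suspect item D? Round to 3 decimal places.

0.104

Multiply each prior by the joint likelihood of the evidence pattern (using 1 − P(present | H) for each absent finding):
  suspect item A: 0.23 × 0.91 × (1 − 0.64) = 0.075348
  suspect item B: 0.26 × 0.37 × (1 − 0.08) = 0.088504
  suspect item C: 0.36 × 0.29 × (1 − 0.13) = 0.090828
  suspect item D: 0.05 × 0.89 × (1 − 0.28) = 0.03204
  suspect item E: 0.10 × 0.75 × (1 − 0.70) = 0.0225
Normalizing constant Z = 0.075348 + 0.088504 + 0.090828 + 0.03204 + 0.0225 = 0.30922.
P(suspect item D | evidence) = 0.03204 / 0.30922 ≈ 0.104.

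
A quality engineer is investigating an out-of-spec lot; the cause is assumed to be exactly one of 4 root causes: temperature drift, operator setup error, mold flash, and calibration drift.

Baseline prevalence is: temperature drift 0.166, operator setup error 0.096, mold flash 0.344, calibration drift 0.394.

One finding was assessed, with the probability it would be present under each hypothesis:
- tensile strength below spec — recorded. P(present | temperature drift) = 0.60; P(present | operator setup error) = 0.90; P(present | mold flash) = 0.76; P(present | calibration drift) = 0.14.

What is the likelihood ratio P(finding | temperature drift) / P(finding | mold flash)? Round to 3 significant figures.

The Bayes factor is the ratio of the two likelihoods.
  temperature drift: 0.6
  mold flash: 0.76
Bayes factor = 0.6 / 0.76 ≈ 0.789

0.789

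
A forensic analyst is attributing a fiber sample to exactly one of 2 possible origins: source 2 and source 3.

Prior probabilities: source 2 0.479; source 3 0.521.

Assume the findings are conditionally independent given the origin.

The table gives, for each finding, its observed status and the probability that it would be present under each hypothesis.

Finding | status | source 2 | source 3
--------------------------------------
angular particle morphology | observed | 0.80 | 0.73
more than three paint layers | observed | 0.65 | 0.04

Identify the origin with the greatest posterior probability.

Multiply each prior by the joint likelihood of the evidence pattern:
  source 2: 0.479 × 0.80 × 0.65 = 0.24908
  source 3: 0.521 × 0.73 × 0.04 = 0.015213
Marginal likelihood of the evidence = 0.26429.
P(source 2 | evidence) ≈ 0.24908 / 0.26429 ≈ 0.942
P(source 3 | evidence) ≈ 0.015213 / 0.26429 ≈ 0.058
The largest is 0.942, so source 2 is most probable.

source 2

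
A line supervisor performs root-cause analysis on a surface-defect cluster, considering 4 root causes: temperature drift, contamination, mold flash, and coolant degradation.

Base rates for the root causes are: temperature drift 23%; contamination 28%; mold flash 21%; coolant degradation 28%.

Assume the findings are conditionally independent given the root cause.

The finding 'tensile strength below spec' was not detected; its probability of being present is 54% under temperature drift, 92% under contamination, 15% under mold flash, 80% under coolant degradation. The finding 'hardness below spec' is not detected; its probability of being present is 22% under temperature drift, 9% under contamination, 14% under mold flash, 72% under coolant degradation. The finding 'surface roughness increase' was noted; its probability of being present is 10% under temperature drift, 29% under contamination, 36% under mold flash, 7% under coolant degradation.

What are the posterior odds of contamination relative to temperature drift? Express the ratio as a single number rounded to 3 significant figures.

0.716

Posterior odds equal prior odds times the likelihood ratio; only the two competing hypotheses matter (using 1 − P(present | H) for each absent finding).
  contamination: 0.28 × (1 − 0.92) × (1 − 0.09) × 0.29 = 0.0059114
  temperature drift: 0.23 × (1 − 0.54) × (1 − 0.22) × 0.10 = 0.0082524
Odds(contamination : temperature drift) = 0.0059114 / 0.0082524 ≈ 0.716.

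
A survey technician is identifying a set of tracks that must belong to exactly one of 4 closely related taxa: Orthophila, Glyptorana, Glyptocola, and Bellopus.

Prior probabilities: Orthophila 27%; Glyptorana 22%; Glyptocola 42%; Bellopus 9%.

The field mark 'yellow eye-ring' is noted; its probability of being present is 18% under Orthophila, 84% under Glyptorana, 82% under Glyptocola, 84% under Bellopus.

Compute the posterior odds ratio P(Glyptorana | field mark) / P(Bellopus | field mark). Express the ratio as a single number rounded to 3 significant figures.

Posterior odds equal prior odds times the likelihood ratio; only the two competing hypotheses matter.
  Glyptorana: 0.22 × 0.84 = 0.1848
  Bellopus: 0.09 × 0.84 = 0.0756
Posterior odds = 0.1848 / 0.0756 ≈ 2.44.

2.44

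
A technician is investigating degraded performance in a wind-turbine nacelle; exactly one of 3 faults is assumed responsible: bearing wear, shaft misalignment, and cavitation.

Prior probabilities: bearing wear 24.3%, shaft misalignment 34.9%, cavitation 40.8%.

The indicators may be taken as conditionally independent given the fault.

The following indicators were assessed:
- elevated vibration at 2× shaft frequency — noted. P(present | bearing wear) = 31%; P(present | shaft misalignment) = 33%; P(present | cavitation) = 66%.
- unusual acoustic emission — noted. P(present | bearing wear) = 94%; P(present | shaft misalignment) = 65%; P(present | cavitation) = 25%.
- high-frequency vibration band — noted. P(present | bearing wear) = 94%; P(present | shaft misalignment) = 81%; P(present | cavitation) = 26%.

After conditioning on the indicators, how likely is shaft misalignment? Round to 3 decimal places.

0.419

By Bayes' rule with conditional independence, the unnormalized weight for each hypothesis is prior × ∏ likelihoods:
  bearing wear: 0.243 × 0.31 × 0.94 × 0.94 = 0.066562
  shaft misalignment: 0.349 × 0.33 × 0.65 × 0.81 = 0.060637
  cavitation: 0.408 × 0.66 × 0.25 × 0.26 = 0.017503
Normalizing constant Z = 0.066562 + 0.060637 + 0.017503 = 0.1447.
P(shaft misalignment | evidence) = 0.060637 / 0.1447 ≈ 0.419.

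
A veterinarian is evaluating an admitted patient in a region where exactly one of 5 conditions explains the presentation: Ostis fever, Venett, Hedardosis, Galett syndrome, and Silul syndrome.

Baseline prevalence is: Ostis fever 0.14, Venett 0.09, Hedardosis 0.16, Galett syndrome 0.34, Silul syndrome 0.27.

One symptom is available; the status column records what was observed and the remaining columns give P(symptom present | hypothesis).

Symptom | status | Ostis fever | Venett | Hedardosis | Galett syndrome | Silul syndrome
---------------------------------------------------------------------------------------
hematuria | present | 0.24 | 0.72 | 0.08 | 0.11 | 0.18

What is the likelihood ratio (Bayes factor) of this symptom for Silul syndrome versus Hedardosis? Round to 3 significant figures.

2.25

The Bayes factor is the ratio of the two likelihoods.
  Silul syndrome: 0.18
  Hedardosis: 0.08
Bayes factor = 0.18 / 0.08 ≈ 2.25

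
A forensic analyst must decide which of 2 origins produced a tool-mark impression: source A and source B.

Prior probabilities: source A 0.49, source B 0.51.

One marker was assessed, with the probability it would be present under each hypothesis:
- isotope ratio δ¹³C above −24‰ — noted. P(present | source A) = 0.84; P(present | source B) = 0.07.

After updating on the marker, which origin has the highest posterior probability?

For each hypothesis, the unnormalized posterior weight is prior × likelihood:
  source A: 0.49 × 0.84 = 0.4116
  source B: 0.51 × 0.07 = 0.0357
Normalizing constant Z = 0.4116 + 0.0357 = 0.4473.
P(source A | evidence) ≈ 0.4116 / 0.4473 ≈ 0.920
P(source B | evidence) ≈ 0.0357 / 0.4473 ≈ 0.080
The largest is 0.920, so source A is most probable.

source A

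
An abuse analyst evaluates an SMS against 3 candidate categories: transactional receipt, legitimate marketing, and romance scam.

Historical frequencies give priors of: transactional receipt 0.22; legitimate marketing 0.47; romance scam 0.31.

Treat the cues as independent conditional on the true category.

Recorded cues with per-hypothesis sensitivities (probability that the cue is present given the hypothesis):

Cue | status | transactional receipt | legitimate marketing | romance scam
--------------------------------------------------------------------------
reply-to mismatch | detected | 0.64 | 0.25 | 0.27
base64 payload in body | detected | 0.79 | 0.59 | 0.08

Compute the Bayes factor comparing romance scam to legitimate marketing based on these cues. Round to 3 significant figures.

0.146

The Bayes factor is the ratio of the joint likelihoods of the cue pattern under the two hypotheses.
  romance scam: 0.27 × 0.08 = 0.0216
  legitimate marketing: 0.25 × 0.59 = 0.1475
Bayes factor = 0.0216 / 0.1475 ≈ 0.146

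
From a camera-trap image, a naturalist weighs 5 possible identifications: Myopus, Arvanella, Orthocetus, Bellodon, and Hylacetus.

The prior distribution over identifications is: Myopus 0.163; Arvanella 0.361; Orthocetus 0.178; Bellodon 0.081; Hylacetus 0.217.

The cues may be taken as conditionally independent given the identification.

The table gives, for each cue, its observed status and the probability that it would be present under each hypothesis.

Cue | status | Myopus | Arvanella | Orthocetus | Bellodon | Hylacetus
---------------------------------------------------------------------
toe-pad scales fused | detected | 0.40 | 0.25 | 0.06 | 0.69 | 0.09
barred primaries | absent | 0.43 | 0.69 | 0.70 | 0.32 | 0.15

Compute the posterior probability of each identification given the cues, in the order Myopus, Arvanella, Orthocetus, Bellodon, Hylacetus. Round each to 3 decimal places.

By Bayes' rule with conditional independence, the unnormalized weight for each hypothesis is prior × ∏ likelihoods (using 1 − P(present | H) for each absent cue):
  Myopus: 0.163 × 0.40 × (1 − 0.43) = 0.037164
  Arvanella: 0.361 × 0.25 × (1 − 0.69) = 0.027978
  Orthocetus: 0.178 × 0.06 × (1 − 0.70) = 0.003204
  Bellodon: 0.081 × 0.69 × (1 − 0.32) = 0.038005
  Hylacetus: 0.217 × 0.09 × (1 − 0.15) = 0.0166
The unnormalized weights sum to 0.12295.
P(Myopus | evidence) = 0.037164 / 0.12295 ≈ 0.302
P(Arvanella | evidence) = 0.027978 / 0.12295 ≈ 0.228
P(Orthocetus | evidence) = 0.003204 / 0.12295 ≈ 0.026
P(Bellodon | evidence) = 0.038005 / 0.12295 ≈ 0.309
P(Hylacetus | evidence) = 0.0166 / 0.12295 ≈ 0.135

0.302, 0.228, 0.026, 0.309, 0.135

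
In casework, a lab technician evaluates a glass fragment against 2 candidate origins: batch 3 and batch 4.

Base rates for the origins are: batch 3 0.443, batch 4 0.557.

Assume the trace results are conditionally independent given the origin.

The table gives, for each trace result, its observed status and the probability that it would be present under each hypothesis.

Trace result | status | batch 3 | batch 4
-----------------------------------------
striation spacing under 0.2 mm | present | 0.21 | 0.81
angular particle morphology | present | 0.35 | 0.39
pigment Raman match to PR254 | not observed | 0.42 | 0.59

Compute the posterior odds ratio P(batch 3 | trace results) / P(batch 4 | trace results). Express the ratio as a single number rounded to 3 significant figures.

The normalizing constant cancels in an odds ratio, so compute prior × likelihood for the two hypotheses only (using 1 − P(present | H) for each absent trace result):
  batch 3: 0.443 × 0.21 × 0.35 × (1 − 0.42) = 0.018885
  batch 4: 0.557 × 0.81 × 0.39 × (1 − 0.59) = 0.072142
Posterior odds = 0.018885 / 0.072142 ≈ 0.262.

0.262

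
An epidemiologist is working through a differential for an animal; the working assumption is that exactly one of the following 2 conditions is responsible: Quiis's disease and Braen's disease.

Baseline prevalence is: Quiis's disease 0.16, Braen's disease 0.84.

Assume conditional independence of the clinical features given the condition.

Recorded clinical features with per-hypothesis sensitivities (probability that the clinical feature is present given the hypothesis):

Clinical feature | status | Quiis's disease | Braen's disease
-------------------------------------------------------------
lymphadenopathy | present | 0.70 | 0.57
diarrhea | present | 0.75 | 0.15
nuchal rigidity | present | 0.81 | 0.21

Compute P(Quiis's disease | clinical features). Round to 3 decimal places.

By Bayes' rule with conditional independence, the unnormalized weight for each hypothesis is prior × ∏ likelihoods:
  Quiis's disease: 0.16 × 0.70 × 0.75 × 0.81 = 0.06804
  Braen's disease: 0.84 × 0.57 × 0.15 × 0.21 = 0.015082
The unnormalized weights sum to 0.083122.
P(Quiis's disease | evidence) = 0.06804 / 0.083122 ≈ 0.819.

0.819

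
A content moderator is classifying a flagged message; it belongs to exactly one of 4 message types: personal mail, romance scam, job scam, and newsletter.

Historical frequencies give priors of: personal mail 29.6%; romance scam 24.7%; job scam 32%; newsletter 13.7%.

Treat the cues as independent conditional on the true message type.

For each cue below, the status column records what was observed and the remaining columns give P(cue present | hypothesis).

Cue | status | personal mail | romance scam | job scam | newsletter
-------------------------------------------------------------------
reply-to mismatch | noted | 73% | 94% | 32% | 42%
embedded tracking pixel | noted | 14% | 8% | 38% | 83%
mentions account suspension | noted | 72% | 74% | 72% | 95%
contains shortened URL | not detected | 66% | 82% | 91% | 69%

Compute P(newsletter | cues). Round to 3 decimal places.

By Bayes' rule with conditional independence, the unnormalized weight for each hypothesis is prior × ∏ likelihoods (using 1 − P(present | H) for each absent cue):
  personal mail: 0.296 × 0.73 × 0.14 × 0.72 × (1 − 0.66) = 0.0074055
  romance scam: 0.247 × 0.94 × 0.08 × 0.74 × (1 − 0.82) = 0.0024741
  job scam: 0.320 × 0.32 × 0.38 × 0.72 × (1 − 0.91) = 0.0025215
  newsletter: 0.137 × 0.42 × 0.83 × 0.95 × (1 − 0.69) = 0.014065
Marginal likelihood of the evidence = 0.026466.
P(newsletter | evidence) = 0.014065 / 0.026466 ≈ 0.531.

0.531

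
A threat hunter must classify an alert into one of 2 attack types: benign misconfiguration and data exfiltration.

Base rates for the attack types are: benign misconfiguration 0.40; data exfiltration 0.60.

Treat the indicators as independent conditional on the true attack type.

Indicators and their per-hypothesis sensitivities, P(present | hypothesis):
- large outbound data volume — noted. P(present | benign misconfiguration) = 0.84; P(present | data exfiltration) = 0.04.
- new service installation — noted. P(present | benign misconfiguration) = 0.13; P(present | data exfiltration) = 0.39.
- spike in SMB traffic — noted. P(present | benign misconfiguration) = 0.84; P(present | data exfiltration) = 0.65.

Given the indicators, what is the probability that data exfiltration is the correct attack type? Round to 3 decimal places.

Multiply each prior by the joint likelihood of the indicator pattern:
  benign misconfiguration: 0.40 × 0.84 × 0.13 × 0.84 = 0.036691
  data exfiltration: 0.60 × 0.04 × 0.39 × 0.65 = 0.006084
Normalizing constant Z = 0.036691 + 0.006084 = 0.042775.
P(data exfiltration | evidence) = 0.006084 / 0.042775 ≈ 0.142.

0.142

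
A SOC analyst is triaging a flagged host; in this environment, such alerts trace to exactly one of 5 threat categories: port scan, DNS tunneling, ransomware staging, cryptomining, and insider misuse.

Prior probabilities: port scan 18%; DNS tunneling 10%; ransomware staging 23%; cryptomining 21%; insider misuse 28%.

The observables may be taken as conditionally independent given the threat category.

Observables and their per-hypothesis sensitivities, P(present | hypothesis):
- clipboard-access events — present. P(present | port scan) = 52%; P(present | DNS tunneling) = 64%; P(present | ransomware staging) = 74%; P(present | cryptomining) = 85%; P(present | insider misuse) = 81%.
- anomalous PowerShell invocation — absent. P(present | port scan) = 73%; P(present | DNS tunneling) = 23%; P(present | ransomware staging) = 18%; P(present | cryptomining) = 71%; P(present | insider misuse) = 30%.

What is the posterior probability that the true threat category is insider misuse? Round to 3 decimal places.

Multiply each prior by the joint likelihood of the observable pattern (using 1 − P(present | H) for each absent observable):
  port scan: 0.18 × 0.52 × (1 − 0.73) = 0.025272
  DNS tunneling: 0.10 × 0.64 × (1 − 0.23) = 0.04928
  ransomware staging: 0.23 × 0.74 × (1 − 0.18) = 0.13956
  cryptomining: 0.21 × 0.85 × (1 − 0.71) = 0.051765
  insider misuse: 0.28 × 0.81 × (1 − 0.30) = 0.15876
Marginal likelihood of the evidence = 0.42464.
P(insider misuse | evidence) = 0.15876 / 0.42464 ≈ 0.374.

0.374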